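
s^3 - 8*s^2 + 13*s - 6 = (s - 6)*(s - 1)^2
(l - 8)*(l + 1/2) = l^2 - 15*l/2 - 4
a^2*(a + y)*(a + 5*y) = a^4 + 6*a^3*y + 5*a^2*y^2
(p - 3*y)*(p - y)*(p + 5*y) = p^3 + p^2*y - 17*p*y^2 + 15*y^3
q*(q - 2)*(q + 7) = q^3 + 5*q^2 - 14*q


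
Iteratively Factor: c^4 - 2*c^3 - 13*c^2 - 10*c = (c + 1)*(c^3 - 3*c^2 - 10*c) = c*(c + 1)*(c^2 - 3*c - 10) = c*(c - 5)*(c + 1)*(c + 2)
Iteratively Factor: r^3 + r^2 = (r + 1)*(r^2) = r*(r + 1)*(r)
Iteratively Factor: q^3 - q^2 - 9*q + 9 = (q - 3)*(q^2 + 2*q - 3) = (q - 3)*(q + 3)*(q - 1)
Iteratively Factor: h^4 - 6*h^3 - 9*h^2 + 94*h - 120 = (h - 3)*(h^3 - 3*h^2 - 18*h + 40) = (h - 5)*(h - 3)*(h^2 + 2*h - 8) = (h - 5)*(h - 3)*(h + 4)*(h - 2)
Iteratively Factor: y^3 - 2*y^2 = (y)*(y^2 - 2*y) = y*(y - 2)*(y)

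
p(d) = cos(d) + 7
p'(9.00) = -0.41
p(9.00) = 6.09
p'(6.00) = 0.28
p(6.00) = 7.96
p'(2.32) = -0.73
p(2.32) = 6.32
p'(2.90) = -0.24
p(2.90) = 6.03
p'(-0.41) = 0.40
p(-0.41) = 7.92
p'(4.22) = 0.88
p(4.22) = 6.53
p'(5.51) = 0.70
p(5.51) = 7.72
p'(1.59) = -1.00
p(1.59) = 6.98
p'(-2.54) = 0.57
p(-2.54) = 6.18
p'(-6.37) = 0.09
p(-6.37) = 8.00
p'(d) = -sin(d)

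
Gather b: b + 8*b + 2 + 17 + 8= 9*b + 27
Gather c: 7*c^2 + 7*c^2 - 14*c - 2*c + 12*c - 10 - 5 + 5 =14*c^2 - 4*c - 10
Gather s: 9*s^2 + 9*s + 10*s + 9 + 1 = 9*s^2 + 19*s + 10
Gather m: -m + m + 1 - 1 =0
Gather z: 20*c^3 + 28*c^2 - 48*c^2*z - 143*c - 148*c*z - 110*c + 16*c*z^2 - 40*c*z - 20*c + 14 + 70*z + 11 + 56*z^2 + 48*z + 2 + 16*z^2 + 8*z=20*c^3 + 28*c^2 - 273*c + z^2*(16*c + 72) + z*(-48*c^2 - 188*c + 126) + 27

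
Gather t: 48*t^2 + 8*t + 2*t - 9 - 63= 48*t^2 + 10*t - 72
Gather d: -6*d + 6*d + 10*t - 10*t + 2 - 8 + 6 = 0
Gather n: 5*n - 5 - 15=5*n - 20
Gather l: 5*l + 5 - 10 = 5*l - 5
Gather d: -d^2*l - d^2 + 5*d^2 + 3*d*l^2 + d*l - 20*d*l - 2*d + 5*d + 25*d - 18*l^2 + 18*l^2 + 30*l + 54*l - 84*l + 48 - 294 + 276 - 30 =d^2*(4 - l) + d*(3*l^2 - 19*l + 28)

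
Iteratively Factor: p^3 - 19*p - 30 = (p + 3)*(p^2 - 3*p - 10) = (p - 5)*(p + 3)*(p + 2)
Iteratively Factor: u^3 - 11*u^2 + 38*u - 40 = (u - 2)*(u^2 - 9*u + 20) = (u - 5)*(u - 2)*(u - 4)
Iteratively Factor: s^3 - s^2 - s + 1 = (s - 1)*(s^2 - 1) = (s - 1)^2*(s + 1)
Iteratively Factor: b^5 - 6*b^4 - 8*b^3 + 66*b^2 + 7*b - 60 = (b - 1)*(b^4 - 5*b^3 - 13*b^2 + 53*b + 60) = (b - 4)*(b - 1)*(b^3 - b^2 - 17*b - 15) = (b - 4)*(b - 1)*(b + 1)*(b^2 - 2*b - 15) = (b - 5)*(b - 4)*(b - 1)*(b + 1)*(b + 3)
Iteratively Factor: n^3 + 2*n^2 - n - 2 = (n + 2)*(n^2 - 1) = (n + 1)*(n + 2)*(n - 1)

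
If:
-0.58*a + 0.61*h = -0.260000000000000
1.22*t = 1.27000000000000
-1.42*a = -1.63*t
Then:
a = 1.19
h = 0.71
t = 1.04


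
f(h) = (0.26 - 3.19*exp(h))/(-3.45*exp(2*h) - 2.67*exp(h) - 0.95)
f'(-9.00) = 0.00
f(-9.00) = -0.27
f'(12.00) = 0.00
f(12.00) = 0.00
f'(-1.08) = 0.20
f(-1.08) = 0.37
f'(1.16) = -0.16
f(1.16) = 0.22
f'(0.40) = -0.17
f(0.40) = 0.36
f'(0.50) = -0.18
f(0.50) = 0.34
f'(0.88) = -0.18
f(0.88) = 0.27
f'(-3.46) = 0.11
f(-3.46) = -0.15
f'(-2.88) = 0.17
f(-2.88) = -0.07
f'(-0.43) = 0.01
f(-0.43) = 0.44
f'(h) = (0.26 - 3.19*exp(h))*(6.9*exp(2*h) + 2.67*exp(h))/(-3.45*exp(2*h) - 2.67*exp(h) - 0.95)^2 - 3.19*exp(h)/(-3.45*exp(2*h) - 2.67*exp(h) - 0.95) = (-11.0055*exp(2*h) + 1.794*exp(h) + 3.7247)*exp(h)/(11.9025*exp(4*h) + 18.423*exp(3*h) + 13.6839*exp(2*h) + 5.073*exp(h) + 0.9025)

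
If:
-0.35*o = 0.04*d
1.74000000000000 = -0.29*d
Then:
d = -6.00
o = 0.69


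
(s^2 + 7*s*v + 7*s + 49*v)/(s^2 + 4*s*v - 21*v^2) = (s + 7)/(s - 3*v)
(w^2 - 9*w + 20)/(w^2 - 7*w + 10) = (w - 4)/(w - 2)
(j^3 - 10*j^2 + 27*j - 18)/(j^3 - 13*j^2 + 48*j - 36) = (j - 3)/(j - 6)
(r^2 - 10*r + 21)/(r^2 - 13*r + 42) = (r - 3)/(r - 6)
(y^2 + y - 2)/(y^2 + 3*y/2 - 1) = 2*(y - 1)/(2*y - 1)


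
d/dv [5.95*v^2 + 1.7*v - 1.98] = 11.9*v + 1.7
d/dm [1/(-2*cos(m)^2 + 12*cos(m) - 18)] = -sin(m)/(cos(m) - 3)^3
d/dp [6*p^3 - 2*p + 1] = 18*p^2 - 2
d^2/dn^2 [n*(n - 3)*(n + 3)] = 6*n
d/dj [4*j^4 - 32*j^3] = 16*j^2*(j - 6)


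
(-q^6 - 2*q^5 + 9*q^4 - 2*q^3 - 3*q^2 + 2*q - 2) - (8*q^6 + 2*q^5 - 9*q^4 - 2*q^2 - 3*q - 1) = -9*q^6 - 4*q^5 + 18*q^4 - 2*q^3 - q^2 + 5*q - 1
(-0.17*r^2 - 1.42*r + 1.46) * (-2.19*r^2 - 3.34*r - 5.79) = 0.3723*r^4 + 3.6776*r^3 + 2.5297*r^2 + 3.3454*r - 8.4534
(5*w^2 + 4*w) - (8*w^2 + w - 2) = -3*w^2 + 3*w + 2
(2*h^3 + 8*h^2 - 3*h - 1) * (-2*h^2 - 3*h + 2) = -4*h^5 - 22*h^4 - 14*h^3 + 27*h^2 - 3*h - 2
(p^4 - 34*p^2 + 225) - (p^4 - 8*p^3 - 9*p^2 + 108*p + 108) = 8*p^3 - 25*p^2 - 108*p + 117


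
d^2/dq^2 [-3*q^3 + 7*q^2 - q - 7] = 14 - 18*q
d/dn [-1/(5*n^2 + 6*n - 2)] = 2*(5*n + 3)/(5*n^2 + 6*n - 2)^2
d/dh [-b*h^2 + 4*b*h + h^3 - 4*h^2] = -2*b*h + 4*b + 3*h^2 - 8*h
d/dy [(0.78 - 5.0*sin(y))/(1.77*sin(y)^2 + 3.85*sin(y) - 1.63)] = (8.85*sin(y)^2 - 2.7612*sin(y) + 5.147)*cos(y)/(3.1329*sin(y)^4 + 13.629*sin(y)^3 + 9.0523*sin(y)^2 - 12.551*sin(y) + 2.6569)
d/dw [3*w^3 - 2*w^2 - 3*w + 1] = 9*w^2 - 4*w - 3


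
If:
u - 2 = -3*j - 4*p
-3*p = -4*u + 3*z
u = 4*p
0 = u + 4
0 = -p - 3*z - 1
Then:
No Solution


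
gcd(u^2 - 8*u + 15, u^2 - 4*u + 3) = u - 3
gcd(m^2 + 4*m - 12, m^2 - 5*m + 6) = m - 2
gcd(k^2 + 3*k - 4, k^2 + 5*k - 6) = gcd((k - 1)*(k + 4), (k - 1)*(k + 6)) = k - 1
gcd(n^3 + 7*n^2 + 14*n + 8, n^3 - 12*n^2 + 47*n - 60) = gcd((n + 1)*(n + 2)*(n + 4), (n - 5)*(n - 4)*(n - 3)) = 1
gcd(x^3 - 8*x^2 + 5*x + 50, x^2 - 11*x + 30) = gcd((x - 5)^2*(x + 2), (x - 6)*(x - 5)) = x - 5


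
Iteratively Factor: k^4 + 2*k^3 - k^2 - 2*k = (k + 2)*(k^3 - k) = k*(k + 2)*(k^2 - 1) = k*(k - 1)*(k + 2)*(k + 1)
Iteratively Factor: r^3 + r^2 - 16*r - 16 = (r - 4)*(r^2 + 5*r + 4) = (r - 4)*(r + 4)*(r + 1)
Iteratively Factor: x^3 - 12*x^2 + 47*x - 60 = (x - 4)*(x^2 - 8*x + 15) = (x - 4)*(x - 3)*(x - 5)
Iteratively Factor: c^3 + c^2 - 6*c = (c)*(c^2 + c - 6) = c*(c - 2)*(c + 3)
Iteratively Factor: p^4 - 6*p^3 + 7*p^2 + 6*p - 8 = (p + 1)*(p^3 - 7*p^2 + 14*p - 8) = (p - 1)*(p + 1)*(p^2 - 6*p + 8) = (p - 4)*(p - 1)*(p + 1)*(p - 2)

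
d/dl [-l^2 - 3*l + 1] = -2*l - 3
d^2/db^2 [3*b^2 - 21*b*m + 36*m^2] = 6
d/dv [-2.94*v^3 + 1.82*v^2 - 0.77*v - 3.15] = -8.82*v^2 + 3.64*v - 0.77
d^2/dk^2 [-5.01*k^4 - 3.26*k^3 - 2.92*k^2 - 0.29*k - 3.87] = -60.12*k^2 - 19.56*k - 5.84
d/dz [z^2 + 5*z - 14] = 2*z + 5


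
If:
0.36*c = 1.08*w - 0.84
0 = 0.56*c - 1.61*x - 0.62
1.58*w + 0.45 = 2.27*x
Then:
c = 9.71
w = 4.01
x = 2.99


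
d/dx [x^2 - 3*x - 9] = 2*x - 3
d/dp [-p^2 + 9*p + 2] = 9 - 2*p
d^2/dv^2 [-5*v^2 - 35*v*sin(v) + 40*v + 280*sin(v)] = 35*v*sin(v) - 280*sin(v) - 70*cos(v) - 10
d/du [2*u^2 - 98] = 4*u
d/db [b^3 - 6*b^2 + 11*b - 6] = 3*b^2 - 12*b + 11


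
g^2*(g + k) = g^3 + g^2*k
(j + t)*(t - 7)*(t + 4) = j*t^2 - 3*j*t - 28*j + t^3 - 3*t^2 - 28*t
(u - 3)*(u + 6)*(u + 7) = u^3 + 10*u^2 + 3*u - 126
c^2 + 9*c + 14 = (c + 2)*(c + 7)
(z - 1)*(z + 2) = z^2 + z - 2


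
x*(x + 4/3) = x^2 + 4*x/3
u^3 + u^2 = u^2*(u + 1)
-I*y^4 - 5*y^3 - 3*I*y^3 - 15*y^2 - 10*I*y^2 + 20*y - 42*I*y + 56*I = (y + 4)*(y - 7*I)*(y + 2*I)*(-I*y + I)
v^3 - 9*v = v*(v - 3)*(v + 3)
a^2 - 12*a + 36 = (a - 6)^2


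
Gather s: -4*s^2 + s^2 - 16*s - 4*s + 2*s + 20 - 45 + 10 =-3*s^2 - 18*s - 15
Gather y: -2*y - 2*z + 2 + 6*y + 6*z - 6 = 4*y + 4*z - 4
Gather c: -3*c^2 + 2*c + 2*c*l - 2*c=-3*c^2 + 2*c*l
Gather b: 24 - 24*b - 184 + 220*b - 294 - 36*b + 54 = 160*b - 400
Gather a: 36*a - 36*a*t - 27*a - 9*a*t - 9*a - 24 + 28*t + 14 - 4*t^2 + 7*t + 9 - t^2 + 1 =-45*a*t - 5*t^2 + 35*t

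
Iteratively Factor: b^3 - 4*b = (b)*(b^2 - 4) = b*(b - 2)*(b + 2)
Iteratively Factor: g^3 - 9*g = (g + 3)*(g^2 - 3*g) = (g - 3)*(g + 3)*(g)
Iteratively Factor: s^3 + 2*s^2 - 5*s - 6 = (s + 1)*(s^2 + s - 6) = (s + 1)*(s + 3)*(s - 2)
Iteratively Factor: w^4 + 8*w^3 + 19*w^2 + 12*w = (w + 1)*(w^3 + 7*w^2 + 12*w) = w*(w + 1)*(w^2 + 7*w + 12) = w*(w + 1)*(w + 4)*(w + 3)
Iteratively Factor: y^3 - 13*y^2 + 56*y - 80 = (y - 5)*(y^2 - 8*y + 16) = (y - 5)*(y - 4)*(y - 4)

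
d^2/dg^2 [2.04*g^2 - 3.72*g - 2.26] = 4.08000000000000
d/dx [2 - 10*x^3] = -30*x^2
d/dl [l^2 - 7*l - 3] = 2*l - 7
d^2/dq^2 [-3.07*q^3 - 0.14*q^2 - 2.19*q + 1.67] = -18.42*q - 0.28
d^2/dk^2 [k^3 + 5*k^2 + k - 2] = 6*k + 10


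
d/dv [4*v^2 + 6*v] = 8*v + 6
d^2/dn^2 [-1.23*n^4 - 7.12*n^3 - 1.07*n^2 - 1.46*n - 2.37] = -14.76*n^2 - 42.72*n - 2.14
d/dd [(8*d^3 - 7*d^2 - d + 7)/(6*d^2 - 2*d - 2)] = (12*d^4 - 8*d^3 - 7*d^2 - 14*d + 4)/(9*d^4 - 6*d^3 - 5*d^2 + 2*d + 1)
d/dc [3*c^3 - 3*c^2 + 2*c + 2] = 9*c^2 - 6*c + 2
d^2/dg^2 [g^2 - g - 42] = 2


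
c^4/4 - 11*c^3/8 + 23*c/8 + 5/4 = (c/4 + 1/4)*(c - 5)*(c - 2)*(c + 1/2)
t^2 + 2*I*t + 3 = (t - I)*(t + 3*I)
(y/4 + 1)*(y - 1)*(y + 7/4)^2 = y^4/4 + 13*y^3/8 + 153*y^2/64 - 77*y/64 - 49/16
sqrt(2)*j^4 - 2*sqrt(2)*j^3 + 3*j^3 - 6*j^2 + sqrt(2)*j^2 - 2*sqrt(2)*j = j*(j - 2)*(j + sqrt(2))*(sqrt(2)*j + 1)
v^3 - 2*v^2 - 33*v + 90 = (v - 5)*(v - 3)*(v + 6)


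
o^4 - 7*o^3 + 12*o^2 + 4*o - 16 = (o - 4)*(o - 2)^2*(o + 1)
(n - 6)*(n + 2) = n^2 - 4*n - 12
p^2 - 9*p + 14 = (p - 7)*(p - 2)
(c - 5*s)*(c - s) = c^2 - 6*c*s + 5*s^2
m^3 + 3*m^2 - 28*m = m*(m - 4)*(m + 7)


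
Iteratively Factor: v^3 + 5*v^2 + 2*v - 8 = (v + 2)*(v^2 + 3*v - 4) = (v + 2)*(v + 4)*(v - 1)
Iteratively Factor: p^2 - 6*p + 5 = (p - 1)*(p - 5)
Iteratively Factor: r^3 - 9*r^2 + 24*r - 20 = (r - 5)*(r^2 - 4*r + 4) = (r - 5)*(r - 2)*(r - 2)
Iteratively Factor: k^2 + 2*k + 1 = (k + 1)*(k + 1)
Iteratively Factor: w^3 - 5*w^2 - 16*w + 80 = (w - 4)*(w^2 - w - 20) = (w - 4)*(w + 4)*(w - 5)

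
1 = 1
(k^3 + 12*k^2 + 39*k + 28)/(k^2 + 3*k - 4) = (k^2 + 8*k + 7)/(k - 1)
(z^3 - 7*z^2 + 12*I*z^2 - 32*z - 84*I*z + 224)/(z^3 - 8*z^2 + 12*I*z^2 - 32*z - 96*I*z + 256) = (z - 7)/(z - 8)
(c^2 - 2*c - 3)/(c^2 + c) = (c - 3)/c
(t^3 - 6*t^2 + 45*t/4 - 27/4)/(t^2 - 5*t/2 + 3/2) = (2*t^2 - 9*t + 9)/(2*(t - 1))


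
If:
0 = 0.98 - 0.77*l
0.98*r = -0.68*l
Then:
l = 1.27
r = -0.88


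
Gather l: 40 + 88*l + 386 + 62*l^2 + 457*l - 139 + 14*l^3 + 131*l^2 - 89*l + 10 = 14*l^3 + 193*l^2 + 456*l + 297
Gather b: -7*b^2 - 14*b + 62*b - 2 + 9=-7*b^2 + 48*b + 7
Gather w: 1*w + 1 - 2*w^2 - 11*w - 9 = -2*w^2 - 10*w - 8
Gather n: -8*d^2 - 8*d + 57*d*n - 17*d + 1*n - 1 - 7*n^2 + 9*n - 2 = -8*d^2 - 25*d - 7*n^2 + n*(57*d + 10) - 3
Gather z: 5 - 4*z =5 - 4*z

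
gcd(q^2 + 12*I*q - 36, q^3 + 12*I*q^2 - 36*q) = q^2 + 12*I*q - 36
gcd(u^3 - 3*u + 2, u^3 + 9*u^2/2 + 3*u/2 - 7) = u^2 + u - 2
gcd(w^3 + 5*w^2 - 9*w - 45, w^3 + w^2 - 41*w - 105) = w^2 + 8*w + 15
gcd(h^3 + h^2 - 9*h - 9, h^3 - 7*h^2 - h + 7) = h + 1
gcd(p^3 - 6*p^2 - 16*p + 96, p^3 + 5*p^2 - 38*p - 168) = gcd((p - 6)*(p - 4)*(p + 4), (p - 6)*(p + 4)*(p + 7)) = p^2 - 2*p - 24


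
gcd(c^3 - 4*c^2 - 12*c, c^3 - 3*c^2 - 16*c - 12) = c^2 - 4*c - 12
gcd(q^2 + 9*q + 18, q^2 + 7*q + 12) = q + 3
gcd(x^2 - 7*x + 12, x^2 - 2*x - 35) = 1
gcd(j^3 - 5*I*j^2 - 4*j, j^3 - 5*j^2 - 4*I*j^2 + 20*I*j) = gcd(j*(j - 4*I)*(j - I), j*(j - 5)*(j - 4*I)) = j^2 - 4*I*j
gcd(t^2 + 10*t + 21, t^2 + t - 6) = t + 3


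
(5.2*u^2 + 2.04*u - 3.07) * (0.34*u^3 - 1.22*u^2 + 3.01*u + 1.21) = 1.768*u^5 - 5.6504*u^4 + 12.1194*u^3 + 16.1778*u^2 - 6.7723*u - 3.7147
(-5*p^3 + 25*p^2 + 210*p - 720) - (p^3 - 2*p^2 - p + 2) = -6*p^3 + 27*p^2 + 211*p - 722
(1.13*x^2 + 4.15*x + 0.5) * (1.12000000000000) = 1.2656*x^2 + 4.648*x + 0.56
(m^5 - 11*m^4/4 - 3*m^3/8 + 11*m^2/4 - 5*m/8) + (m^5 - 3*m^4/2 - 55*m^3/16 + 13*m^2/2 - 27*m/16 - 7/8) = 2*m^5 - 17*m^4/4 - 61*m^3/16 + 37*m^2/4 - 37*m/16 - 7/8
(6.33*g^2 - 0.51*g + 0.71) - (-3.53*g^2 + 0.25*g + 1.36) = 9.86*g^2 - 0.76*g - 0.65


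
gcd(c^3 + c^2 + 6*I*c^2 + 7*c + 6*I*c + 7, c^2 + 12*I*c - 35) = c + 7*I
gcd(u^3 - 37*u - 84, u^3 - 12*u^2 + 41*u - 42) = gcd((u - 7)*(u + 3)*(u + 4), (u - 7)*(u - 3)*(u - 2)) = u - 7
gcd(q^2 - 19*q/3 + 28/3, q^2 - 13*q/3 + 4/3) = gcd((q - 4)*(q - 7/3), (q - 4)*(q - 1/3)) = q - 4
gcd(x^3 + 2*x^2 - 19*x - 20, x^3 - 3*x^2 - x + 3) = x + 1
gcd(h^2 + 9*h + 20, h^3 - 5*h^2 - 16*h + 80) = h + 4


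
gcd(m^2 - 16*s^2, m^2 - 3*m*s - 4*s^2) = -m + 4*s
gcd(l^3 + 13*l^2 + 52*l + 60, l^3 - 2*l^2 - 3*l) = 1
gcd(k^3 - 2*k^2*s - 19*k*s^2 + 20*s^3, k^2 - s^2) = -k + s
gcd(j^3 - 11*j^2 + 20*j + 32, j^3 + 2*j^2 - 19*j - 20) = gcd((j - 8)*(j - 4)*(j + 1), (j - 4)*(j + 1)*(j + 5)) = j^2 - 3*j - 4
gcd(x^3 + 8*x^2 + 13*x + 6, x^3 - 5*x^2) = 1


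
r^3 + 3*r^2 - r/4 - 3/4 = (r - 1/2)*(r + 1/2)*(r + 3)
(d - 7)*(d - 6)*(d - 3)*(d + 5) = d^4 - 11*d^3 + d^2 + 279*d - 630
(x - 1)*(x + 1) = x^2 - 1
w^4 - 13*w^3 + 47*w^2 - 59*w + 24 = (w - 8)*(w - 3)*(w - 1)^2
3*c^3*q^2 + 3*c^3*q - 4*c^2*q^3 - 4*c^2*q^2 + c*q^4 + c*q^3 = q*(-3*c + q)*(-c + q)*(c*q + c)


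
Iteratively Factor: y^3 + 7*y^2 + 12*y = (y + 4)*(y^2 + 3*y) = (y + 3)*(y + 4)*(y)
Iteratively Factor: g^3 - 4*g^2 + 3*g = (g - 1)*(g^2 - 3*g) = g*(g - 1)*(g - 3)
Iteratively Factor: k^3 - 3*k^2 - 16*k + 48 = (k - 4)*(k^2 + k - 12) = (k - 4)*(k + 4)*(k - 3)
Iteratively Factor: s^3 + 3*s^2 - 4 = (s + 2)*(s^2 + s - 2) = (s + 2)^2*(s - 1)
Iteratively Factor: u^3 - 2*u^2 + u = (u - 1)*(u^2 - u) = u*(u - 1)*(u - 1)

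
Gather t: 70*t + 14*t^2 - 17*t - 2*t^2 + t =12*t^2 + 54*t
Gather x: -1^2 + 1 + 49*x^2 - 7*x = 49*x^2 - 7*x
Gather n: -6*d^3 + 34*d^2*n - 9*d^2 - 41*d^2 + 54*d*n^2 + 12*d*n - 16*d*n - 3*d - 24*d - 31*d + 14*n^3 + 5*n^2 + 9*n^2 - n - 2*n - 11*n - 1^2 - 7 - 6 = -6*d^3 - 50*d^2 - 58*d + 14*n^3 + n^2*(54*d + 14) + n*(34*d^2 - 4*d - 14) - 14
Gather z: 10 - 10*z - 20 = -10*z - 10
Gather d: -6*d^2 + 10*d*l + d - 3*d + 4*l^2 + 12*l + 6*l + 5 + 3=-6*d^2 + d*(10*l - 2) + 4*l^2 + 18*l + 8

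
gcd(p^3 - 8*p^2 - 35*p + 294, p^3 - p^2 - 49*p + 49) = p - 7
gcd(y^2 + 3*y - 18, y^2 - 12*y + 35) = 1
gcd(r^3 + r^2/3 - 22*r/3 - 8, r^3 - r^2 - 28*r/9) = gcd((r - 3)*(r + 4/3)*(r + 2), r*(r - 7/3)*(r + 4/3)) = r + 4/3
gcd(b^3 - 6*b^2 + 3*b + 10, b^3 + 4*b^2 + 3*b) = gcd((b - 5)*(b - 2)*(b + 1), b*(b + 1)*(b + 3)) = b + 1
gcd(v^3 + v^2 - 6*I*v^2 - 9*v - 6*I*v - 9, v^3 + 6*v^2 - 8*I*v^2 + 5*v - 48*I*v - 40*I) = v + 1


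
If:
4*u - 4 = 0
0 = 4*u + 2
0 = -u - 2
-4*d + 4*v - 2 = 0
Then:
No Solution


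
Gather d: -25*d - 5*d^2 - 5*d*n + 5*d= -5*d^2 + d*(-5*n - 20)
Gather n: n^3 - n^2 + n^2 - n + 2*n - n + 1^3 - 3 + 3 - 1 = n^3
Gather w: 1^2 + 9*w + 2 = 9*w + 3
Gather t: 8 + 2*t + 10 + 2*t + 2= 4*t + 20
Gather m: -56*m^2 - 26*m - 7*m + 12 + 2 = -56*m^2 - 33*m + 14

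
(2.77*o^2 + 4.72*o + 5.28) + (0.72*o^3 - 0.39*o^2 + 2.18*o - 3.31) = 0.72*o^3 + 2.38*o^2 + 6.9*o + 1.97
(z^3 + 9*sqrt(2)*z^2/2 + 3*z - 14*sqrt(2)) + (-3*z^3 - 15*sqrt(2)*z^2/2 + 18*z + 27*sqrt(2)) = -2*z^3 - 3*sqrt(2)*z^2 + 21*z + 13*sqrt(2)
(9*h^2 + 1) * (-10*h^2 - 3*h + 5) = -90*h^4 - 27*h^3 + 35*h^2 - 3*h + 5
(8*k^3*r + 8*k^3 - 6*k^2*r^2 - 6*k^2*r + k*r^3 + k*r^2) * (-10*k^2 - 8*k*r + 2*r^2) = -80*k^5*r - 80*k^5 - 4*k^4*r^2 - 4*k^4*r + 54*k^3*r^3 + 54*k^3*r^2 - 20*k^2*r^4 - 20*k^2*r^3 + 2*k*r^5 + 2*k*r^4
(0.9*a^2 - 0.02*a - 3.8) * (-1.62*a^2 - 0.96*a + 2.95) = -1.458*a^4 - 0.8316*a^3 + 8.8302*a^2 + 3.589*a - 11.21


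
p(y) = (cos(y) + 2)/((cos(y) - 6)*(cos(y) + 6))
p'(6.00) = -0.00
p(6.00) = -0.08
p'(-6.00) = 0.01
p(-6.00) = -0.08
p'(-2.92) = -0.01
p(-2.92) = -0.03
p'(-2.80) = -0.01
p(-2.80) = -0.03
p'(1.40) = 0.03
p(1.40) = -0.06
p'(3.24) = -0.00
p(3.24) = -0.03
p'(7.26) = 0.03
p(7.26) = -0.07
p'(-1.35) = -0.03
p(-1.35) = -0.06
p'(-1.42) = -0.03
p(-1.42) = -0.06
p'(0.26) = 0.01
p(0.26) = -0.08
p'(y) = (cos(y) + 2)*sin(y)/((cos(y) - 6)*(cos(y) + 6)^2) - sin(y)/((cos(y) - 6)*(cos(y) + 6)) + (cos(y) + 2)*sin(y)/((cos(y) - 6)^2*(cos(y) + 6))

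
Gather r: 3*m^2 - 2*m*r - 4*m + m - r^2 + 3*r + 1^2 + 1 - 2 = 3*m^2 - 3*m - r^2 + r*(3 - 2*m)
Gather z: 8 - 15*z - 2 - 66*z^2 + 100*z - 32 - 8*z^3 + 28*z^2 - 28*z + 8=-8*z^3 - 38*z^2 + 57*z - 18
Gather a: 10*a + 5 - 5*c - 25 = 10*a - 5*c - 20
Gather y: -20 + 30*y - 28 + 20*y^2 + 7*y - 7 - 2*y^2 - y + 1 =18*y^2 + 36*y - 54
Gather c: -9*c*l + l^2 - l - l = -9*c*l + l^2 - 2*l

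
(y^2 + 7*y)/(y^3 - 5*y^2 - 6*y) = (y + 7)/(y^2 - 5*y - 6)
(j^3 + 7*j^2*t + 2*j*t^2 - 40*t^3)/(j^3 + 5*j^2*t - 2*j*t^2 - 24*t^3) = (j + 5*t)/(j + 3*t)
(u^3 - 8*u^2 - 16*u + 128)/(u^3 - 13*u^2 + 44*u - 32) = (u + 4)/(u - 1)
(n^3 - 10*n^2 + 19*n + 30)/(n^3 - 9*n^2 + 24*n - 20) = (n^2 - 5*n - 6)/(n^2 - 4*n + 4)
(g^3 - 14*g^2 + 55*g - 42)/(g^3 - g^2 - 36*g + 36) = (g - 7)/(g + 6)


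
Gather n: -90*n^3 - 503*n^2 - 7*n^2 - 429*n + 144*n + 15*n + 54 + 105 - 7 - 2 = -90*n^3 - 510*n^2 - 270*n + 150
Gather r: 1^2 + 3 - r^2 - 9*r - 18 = -r^2 - 9*r - 14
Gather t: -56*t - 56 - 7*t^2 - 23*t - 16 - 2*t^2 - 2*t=-9*t^2 - 81*t - 72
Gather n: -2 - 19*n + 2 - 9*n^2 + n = -9*n^2 - 18*n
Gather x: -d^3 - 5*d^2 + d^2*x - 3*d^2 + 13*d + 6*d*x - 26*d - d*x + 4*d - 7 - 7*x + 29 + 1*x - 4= -d^3 - 8*d^2 - 9*d + x*(d^2 + 5*d - 6) + 18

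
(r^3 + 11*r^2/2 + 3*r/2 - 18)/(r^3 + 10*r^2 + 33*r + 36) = (r - 3/2)/(r + 3)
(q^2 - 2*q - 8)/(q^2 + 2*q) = (q - 4)/q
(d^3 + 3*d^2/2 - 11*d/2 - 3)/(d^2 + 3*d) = d - 3/2 - 1/d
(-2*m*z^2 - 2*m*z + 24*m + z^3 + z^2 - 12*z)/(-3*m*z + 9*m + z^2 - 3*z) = (-2*m*z - 8*m + z^2 + 4*z)/(-3*m + z)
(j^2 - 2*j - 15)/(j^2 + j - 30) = (j + 3)/(j + 6)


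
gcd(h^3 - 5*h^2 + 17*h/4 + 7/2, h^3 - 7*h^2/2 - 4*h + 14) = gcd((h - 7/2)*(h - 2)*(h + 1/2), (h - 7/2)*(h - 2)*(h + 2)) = h^2 - 11*h/2 + 7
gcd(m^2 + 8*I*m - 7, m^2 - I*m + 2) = m + I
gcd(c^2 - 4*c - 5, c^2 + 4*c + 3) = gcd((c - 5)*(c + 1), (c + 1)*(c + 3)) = c + 1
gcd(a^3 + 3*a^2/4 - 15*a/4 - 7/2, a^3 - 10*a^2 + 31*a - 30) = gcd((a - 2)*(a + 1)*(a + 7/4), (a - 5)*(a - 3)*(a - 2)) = a - 2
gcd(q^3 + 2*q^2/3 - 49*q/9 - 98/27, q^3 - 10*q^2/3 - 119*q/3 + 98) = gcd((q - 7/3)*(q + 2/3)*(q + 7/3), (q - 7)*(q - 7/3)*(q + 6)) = q - 7/3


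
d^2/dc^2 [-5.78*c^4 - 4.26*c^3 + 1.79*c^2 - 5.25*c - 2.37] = -69.36*c^2 - 25.56*c + 3.58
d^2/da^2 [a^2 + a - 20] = 2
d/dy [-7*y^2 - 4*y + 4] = -14*y - 4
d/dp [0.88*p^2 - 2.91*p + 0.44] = 1.76*p - 2.91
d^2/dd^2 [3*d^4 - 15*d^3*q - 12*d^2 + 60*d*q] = 36*d^2 - 90*d*q - 24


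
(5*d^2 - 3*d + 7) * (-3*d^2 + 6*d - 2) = -15*d^4 + 39*d^3 - 49*d^2 + 48*d - 14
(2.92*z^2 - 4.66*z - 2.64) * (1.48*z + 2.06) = 4.3216*z^3 - 0.8816*z^2 - 13.5068*z - 5.4384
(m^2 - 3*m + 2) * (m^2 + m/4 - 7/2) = m^4 - 11*m^3/4 - 9*m^2/4 + 11*m - 7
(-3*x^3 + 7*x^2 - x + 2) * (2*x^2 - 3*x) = -6*x^5 + 23*x^4 - 23*x^3 + 7*x^2 - 6*x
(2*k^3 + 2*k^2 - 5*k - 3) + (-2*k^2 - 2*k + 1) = 2*k^3 - 7*k - 2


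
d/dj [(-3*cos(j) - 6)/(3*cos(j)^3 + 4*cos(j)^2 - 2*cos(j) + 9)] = 12*(30*sin(j) - 38*sin(2*j) - 22*sin(3*j) - 3*sin(4*j))/(cos(j) + 8*cos(2*j) + 3*cos(3*j) + 44)^2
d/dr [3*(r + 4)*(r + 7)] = 6*r + 33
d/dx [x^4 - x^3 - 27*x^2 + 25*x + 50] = 4*x^3 - 3*x^2 - 54*x + 25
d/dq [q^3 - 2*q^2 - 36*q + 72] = 3*q^2 - 4*q - 36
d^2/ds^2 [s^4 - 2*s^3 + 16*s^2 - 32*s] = 12*s^2 - 12*s + 32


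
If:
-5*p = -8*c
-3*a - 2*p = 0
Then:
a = -2*p/3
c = 5*p/8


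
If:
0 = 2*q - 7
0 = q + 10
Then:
No Solution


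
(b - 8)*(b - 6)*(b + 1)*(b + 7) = b^4 - 6*b^3 - 57*b^2 + 286*b + 336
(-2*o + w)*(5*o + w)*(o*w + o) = -10*o^3*w - 10*o^3 + 3*o^2*w^2 + 3*o^2*w + o*w^3 + o*w^2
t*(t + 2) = t^2 + 2*t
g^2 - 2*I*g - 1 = (g - I)^2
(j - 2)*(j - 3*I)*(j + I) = j^3 - 2*j^2 - 2*I*j^2 + 3*j + 4*I*j - 6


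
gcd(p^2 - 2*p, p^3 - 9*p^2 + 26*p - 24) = p - 2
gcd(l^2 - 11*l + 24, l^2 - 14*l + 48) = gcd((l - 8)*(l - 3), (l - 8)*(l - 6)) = l - 8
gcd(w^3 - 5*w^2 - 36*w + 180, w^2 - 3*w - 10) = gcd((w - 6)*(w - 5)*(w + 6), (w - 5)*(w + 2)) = w - 5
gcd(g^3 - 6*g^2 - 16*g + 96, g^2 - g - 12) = g - 4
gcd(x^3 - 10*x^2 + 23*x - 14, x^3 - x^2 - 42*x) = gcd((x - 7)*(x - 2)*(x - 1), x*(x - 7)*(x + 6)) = x - 7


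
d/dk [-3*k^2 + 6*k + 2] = 6 - 6*k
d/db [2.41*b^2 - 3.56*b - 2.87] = 4.82*b - 3.56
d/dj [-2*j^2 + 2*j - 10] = 2 - 4*j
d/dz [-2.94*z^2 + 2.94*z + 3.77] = 2.94 - 5.88*z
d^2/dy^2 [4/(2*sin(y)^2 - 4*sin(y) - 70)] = 4*(-2*sin(y)^4 + 3*sin(y)^3 - 69*sin(y)^2 + 29*sin(y) + 39)/((sin(y) - 7)^3*(sin(y) + 5)^3)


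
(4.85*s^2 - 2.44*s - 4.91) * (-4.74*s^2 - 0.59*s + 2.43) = -22.989*s^4 + 8.7041*s^3 + 36.4985*s^2 - 3.0323*s - 11.9313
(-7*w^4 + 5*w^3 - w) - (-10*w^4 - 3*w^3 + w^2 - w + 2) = 3*w^4 + 8*w^3 - w^2 - 2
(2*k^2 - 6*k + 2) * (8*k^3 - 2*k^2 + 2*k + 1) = 16*k^5 - 52*k^4 + 32*k^3 - 14*k^2 - 2*k + 2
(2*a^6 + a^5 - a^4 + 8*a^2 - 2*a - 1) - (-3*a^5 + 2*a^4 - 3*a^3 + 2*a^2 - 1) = 2*a^6 + 4*a^5 - 3*a^4 + 3*a^3 + 6*a^2 - 2*a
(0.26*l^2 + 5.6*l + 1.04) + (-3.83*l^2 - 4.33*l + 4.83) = -3.57*l^2 + 1.27*l + 5.87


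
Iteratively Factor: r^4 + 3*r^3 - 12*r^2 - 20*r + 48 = (r + 3)*(r^3 - 12*r + 16) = (r - 2)*(r + 3)*(r^2 + 2*r - 8) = (r - 2)*(r + 3)*(r + 4)*(r - 2)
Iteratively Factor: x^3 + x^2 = (x + 1)*(x^2) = x*(x + 1)*(x)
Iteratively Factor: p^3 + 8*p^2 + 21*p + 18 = (p + 2)*(p^2 + 6*p + 9) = (p + 2)*(p + 3)*(p + 3)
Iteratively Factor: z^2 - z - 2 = (z - 2)*(z + 1)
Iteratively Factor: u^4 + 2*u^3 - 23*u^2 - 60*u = (u + 3)*(u^3 - u^2 - 20*u) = (u - 5)*(u + 3)*(u^2 + 4*u) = u*(u - 5)*(u + 3)*(u + 4)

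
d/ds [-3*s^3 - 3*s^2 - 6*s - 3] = -9*s^2 - 6*s - 6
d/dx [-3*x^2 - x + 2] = -6*x - 1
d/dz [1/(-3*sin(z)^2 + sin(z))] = (6/tan(z) - cos(z)/sin(z)^2)/(3*sin(z) - 1)^2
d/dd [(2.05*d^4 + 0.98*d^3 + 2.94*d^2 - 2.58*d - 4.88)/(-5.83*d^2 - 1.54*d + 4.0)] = (-23.903*d^5 - 15.1844*d^4 + 29.7816*d^3 - 7.809*d^2 - 33.3808*d - 17.8352)/(33.9889*d^4 + 17.9564*d^3 - 44.2684*d^2 - 12.32*d + 16.0)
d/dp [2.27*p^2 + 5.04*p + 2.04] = 4.54*p + 5.04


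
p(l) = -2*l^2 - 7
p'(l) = -4*l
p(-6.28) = -85.88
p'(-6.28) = 25.12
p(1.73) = -12.99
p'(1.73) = -6.92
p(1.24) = -10.08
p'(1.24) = -4.96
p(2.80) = -22.68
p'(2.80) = -11.20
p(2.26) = -17.22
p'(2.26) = -9.04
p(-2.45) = -19.00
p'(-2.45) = 9.80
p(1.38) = -10.81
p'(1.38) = -5.52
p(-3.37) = -29.71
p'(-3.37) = 13.48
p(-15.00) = -457.00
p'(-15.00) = 60.00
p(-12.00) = -295.00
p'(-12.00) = 48.00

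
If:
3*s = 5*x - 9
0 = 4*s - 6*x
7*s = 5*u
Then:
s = 27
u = 189/5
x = 18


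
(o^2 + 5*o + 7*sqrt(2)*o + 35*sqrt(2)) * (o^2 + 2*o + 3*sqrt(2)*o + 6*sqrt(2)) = o^4 + 7*o^3 + 10*sqrt(2)*o^3 + 52*o^2 + 70*sqrt(2)*o^2 + 100*sqrt(2)*o + 294*o + 420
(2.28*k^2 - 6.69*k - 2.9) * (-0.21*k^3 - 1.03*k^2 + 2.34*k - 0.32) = -0.4788*k^5 - 0.9435*k^4 + 12.8349*k^3 - 13.3972*k^2 - 4.6452*k + 0.928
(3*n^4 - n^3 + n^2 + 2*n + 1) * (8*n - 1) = 24*n^5 - 11*n^4 + 9*n^3 + 15*n^2 + 6*n - 1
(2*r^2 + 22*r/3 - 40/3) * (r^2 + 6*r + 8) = 2*r^4 + 58*r^3/3 + 140*r^2/3 - 64*r/3 - 320/3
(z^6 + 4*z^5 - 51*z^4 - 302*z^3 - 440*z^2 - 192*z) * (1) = z^6 + 4*z^5 - 51*z^4 - 302*z^3 - 440*z^2 - 192*z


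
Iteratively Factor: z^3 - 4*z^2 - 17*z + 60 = (z - 3)*(z^2 - z - 20) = (z - 3)*(z + 4)*(z - 5)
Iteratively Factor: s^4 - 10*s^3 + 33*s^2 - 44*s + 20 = (s - 2)*(s^3 - 8*s^2 + 17*s - 10) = (s - 2)^2*(s^2 - 6*s + 5) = (s - 5)*(s - 2)^2*(s - 1)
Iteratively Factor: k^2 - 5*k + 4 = (k - 1)*(k - 4)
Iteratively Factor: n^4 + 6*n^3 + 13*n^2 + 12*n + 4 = (n + 1)*(n^3 + 5*n^2 + 8*n + 4) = (n + 1)*(n + 2)*(n^2 + 3*n + 2) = (n + 1)*(n + 2)^2*(n + 1)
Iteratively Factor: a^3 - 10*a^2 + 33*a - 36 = (a - 3)*(a^2 - 7*a + 12) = (a - 4)*(a - 3)*(a - 3)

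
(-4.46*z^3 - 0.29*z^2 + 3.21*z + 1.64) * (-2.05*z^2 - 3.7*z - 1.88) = 9.143*z^5 + 17.0965*z^4 + 2.8773*z^3 - 14.6938*z^2 - 12.1028*z - 3.0832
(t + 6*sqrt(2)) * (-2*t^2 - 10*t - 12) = -2*t^3 - 12*sqrt(2)*t^2 - 10*t^2 - 60*sqrt(2)*t - 12*t - 72*sqrt(2)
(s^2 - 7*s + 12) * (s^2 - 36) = s^4 - 7*s^3 - 24*s^2 + 252*s - 432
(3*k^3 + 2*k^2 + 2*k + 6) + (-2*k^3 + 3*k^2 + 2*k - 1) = k^3 + 5*k^2 + 4*k + 5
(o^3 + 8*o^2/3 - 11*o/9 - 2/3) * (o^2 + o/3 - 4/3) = o^5 + 3*o^4 - 5*o^3/3 - 125*o^2/27 + 38*o/27 + 8/9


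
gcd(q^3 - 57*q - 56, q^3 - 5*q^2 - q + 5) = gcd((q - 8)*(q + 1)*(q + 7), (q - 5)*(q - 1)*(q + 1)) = q + 1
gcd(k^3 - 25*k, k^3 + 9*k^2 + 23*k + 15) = k + 5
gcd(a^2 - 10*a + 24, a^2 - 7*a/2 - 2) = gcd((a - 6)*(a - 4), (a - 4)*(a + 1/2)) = a - 4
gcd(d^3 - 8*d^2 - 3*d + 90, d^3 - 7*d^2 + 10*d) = d - 5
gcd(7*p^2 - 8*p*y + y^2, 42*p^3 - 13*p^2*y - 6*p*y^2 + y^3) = -7*p + y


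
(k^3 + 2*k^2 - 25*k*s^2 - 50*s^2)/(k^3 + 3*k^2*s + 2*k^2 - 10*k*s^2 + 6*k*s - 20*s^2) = (-k + 5*s)/(-k + 2*s)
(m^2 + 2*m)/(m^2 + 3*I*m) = (m + 2)/(m + 3*I)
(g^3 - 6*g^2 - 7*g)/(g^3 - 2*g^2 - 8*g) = (-g^2 + 6*g + 7)/(-g^2 + 2*g + 8)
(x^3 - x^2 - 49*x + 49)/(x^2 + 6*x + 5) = (x^3 - x^2 - 49*x + 49)/(x^2 + 6*x + 5)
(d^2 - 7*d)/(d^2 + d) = (d - 7)/(d + 1)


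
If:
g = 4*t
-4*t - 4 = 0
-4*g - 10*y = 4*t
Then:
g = -4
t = -1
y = 2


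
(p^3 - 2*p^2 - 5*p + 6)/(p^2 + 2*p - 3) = (p^2 - p - 6)/(p + 3)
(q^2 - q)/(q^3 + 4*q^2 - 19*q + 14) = q/(q^2 + 5*q - 14)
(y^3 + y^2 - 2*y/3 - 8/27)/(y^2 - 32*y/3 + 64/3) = (27*y^3 + 27*y^2 - 18*y - 8)/(9*(3*y^2 - 32*y + 64))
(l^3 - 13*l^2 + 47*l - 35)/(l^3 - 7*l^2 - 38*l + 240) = (l^2 - 8*l + 7)/(l^2 - 2*l - 48)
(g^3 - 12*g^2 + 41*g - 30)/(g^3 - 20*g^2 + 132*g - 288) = (g^2 - 6*g + 5)/(g^2 - 14*g + 48)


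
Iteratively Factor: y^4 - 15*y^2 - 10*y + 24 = (y - 1)*(y^3 + y^2 - 14*y - 24) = (y - 1)*(y + 2)*(y^2 - y - 12) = (y - 4)*(y - 1)*(y + 2)*(y + 3)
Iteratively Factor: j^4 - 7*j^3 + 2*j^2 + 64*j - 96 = (j - 4)*(j^3 - 3*j^2 - 10*j + 24) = (j - 4)*(j - 2)*(j^2 - j - 12) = (j - 4)*(j - 2)*(j + 3)*(j - 4)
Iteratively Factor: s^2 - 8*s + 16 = (s - 4)*(s - 4)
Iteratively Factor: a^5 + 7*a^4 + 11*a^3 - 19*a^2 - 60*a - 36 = (a + 3)*(a^4 + 4*a^3 - a^2 - 16*a - 12) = (a - 2)*(a + 3)*(a^3 + 6*a^2 + 11*a + 6) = (a - 2)*(a + 3)^2*(a^2 + 3*a + 2) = (a - 2)*(a + 1)*(a + 3)^2*(a + 2)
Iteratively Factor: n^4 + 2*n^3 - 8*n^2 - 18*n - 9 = (n - 3)*(n^3 + 5*n^2 + 7*n + 3) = (n - 3)*(n + 1)*(n^2 + 4*n + 3) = (n - 3)*(n + 1)^2*(n + 3)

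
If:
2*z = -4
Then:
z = -2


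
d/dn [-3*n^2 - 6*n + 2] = -6*n - 6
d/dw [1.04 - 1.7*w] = -1.70000000000000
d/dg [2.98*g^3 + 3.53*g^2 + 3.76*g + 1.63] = 8.94*g^2 + 7.06*g + 3.76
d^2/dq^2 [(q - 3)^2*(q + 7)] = 6*q + 2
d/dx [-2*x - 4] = -2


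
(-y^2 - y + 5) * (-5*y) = 5*y^3 + 5*y^2 - 25*y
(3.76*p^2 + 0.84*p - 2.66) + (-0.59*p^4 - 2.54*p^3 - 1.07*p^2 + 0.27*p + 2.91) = -0.59*p^4 - 2.54*p^3 + 2.69*p^2 + 1.11*p + 0.25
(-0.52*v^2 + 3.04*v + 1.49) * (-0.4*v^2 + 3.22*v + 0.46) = 0.208*v^4 - 2.8904*v^3 + 8.9536*v^2 + 6.1962*v + 0.6854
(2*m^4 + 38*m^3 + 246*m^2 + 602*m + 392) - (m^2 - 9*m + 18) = 2*m^4 + 38*m^3 + 245*m^2 + 611*m + 374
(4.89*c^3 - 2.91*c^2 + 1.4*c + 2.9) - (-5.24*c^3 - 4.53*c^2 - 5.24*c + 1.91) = 10.13*c^3 + 1.62*c^2 + 6.64*c + 0.99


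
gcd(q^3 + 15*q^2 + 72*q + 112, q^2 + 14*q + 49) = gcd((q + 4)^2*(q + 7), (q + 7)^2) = q + 7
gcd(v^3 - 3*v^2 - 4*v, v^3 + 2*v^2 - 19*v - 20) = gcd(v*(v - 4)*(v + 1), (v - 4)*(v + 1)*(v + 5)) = v^2 - 3*v - 4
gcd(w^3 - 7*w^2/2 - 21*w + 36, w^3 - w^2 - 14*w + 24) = w + 4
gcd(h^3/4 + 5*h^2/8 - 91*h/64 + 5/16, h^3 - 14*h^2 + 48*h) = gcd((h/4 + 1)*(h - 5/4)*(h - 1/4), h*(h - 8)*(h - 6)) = 1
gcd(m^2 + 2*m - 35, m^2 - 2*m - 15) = m - 5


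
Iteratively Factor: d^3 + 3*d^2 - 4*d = (d + 4)*(d^2 - d) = (d - 1)*(d + 4)*(d)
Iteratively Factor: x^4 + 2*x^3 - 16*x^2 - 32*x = (x + 2)*(x^3 - 16*x) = (x - 4)*(x + 2)*(x^2 + 4*x) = x*(x - 4)*(x + 2)*(x + 4)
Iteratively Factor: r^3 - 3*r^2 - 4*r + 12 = (r - 2)*(r^2 - r - 6) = (r - 2)*(r + 2)*(r - 3)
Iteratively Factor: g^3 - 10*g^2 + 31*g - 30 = (g - 2)*(g^2 - 8*g + 15) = (g - 5)*(g - 2)*(g - 3)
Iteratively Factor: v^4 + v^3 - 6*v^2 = (v)*(v^3 + v^2 - 6*v) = v^2*(v^2 + v - 6) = v^2*(v - 2)*(v + 3)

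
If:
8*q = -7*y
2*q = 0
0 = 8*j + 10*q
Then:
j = 0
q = 0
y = 0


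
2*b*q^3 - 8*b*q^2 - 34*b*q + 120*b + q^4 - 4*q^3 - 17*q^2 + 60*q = (2*b + q)*(q - 5)*(q - 3)*(q + 4)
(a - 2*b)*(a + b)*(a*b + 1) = a^3*b - a^2*b^2 + a^2 - 2*a*b^3 - a*b - 2*b^2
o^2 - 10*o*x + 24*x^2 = (o - 6*x)*(o - 4*x)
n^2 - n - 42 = (n - 7)*(n + 6)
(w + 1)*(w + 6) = w^2 + 7*w + 6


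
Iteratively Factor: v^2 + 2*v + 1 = (v + 1)*(v + 1)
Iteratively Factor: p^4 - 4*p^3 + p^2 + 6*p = (p - 2)*(p^3 - 2*p^2 - 3*p) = (p - 2)*(p + 1)*(p^2 - 3*p) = p*(p - 2)*(p + 1)*(p - 3)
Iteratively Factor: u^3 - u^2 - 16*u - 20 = (u + 2)*(u^2 - 3*u - 10) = (u + 2)^2*(u - 5)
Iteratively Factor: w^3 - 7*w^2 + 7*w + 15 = (w - 5)*(w^2 - 2*w - 3) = (w - 5)*(w + 1)*(w - 3)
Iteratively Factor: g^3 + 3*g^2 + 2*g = (g + 2)*(g^2 + g) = (g + 1)*(g + 2)*(g)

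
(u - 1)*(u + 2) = u^2 + u - 2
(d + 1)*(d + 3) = d^2 + 4*d + 3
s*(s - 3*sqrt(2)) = s^2 - 3*sqrt(2)*s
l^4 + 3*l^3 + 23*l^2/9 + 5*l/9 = l*(l + 1/3)*(l + 1)*(l + 5/3)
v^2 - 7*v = v*(v - 7)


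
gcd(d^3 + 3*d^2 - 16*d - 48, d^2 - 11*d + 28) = d - 4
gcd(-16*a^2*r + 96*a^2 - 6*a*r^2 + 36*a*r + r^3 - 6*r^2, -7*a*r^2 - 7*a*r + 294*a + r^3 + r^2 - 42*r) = r - 6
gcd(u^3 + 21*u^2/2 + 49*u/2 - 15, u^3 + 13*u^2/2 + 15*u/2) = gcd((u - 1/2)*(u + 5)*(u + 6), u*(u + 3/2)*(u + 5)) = u + 5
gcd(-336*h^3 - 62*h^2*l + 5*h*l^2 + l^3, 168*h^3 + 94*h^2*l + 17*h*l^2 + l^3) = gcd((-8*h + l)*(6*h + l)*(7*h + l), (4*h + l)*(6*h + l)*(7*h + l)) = 42*h^2 + 13*h*l + l^2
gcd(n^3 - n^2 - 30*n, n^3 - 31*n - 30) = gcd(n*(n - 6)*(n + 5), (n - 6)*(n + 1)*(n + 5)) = n^2 - n - 30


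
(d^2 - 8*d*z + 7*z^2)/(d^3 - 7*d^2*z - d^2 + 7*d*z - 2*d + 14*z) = (d - z)/(d^2 - d - 2)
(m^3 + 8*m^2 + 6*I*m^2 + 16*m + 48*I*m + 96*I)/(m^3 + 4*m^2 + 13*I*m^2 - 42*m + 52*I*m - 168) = (m + 4)/(m + 7*I)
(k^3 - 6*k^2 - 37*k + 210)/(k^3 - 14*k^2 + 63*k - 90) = (k^2 - k - 42)/(k^2 - 9*k + 18)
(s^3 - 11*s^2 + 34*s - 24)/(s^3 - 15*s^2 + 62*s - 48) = (s - 4)/(s - 8)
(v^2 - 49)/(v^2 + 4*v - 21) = (v - 7)/(v - 3)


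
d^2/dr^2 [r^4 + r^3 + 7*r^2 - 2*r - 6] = 12*r^2 + 6*r + 14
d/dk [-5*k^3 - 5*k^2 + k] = -15*k^2 - 10*k + 1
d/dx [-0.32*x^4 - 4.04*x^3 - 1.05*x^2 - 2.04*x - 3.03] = -1.28*x^3 - 12.12*x^2 - 2.1*x - 2.04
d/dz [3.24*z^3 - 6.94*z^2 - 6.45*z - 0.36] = 9.72*z^2 - 13.88*z - 6.45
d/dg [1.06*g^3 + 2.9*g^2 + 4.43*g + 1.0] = 3.18*g^2 + 5.8*g + 4.43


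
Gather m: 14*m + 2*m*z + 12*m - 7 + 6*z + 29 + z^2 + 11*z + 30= m*(2*z + 26) + z^2 + 17*z + 52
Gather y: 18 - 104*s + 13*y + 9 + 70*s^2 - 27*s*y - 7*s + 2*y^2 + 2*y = 70*s^2 - 111*s + 2*y^2 + y*(15 - 27*s) + 27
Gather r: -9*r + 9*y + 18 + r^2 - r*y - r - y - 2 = r^2 + r*(-y - 10) + 8*y + 16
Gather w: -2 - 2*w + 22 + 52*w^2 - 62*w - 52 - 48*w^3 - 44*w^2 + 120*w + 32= -48*w^3 + 8*w^2 + 56*w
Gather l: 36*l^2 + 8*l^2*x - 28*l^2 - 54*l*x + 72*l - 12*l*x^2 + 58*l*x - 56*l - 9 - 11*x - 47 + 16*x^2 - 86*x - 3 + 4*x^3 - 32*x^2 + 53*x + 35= l^2*(8*x + 8) + l*(-12*x^2 + 4*x + 16) + 4*x^3 - 16*x^2 - 44*x - 24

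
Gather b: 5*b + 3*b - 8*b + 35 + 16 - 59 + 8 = 0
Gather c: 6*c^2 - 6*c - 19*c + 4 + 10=6*c^2 - 25*c + 14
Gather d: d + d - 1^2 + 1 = 2*d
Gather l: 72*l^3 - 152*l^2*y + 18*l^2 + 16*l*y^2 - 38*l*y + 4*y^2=72*l^3 + l^2*(18 - 152*y) + l*(16*y^2 - 38*y) + 4*y^2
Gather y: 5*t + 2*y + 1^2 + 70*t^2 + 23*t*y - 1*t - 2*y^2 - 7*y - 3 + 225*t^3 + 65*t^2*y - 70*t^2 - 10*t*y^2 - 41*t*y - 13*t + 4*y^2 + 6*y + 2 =225*t^3 - 9*t + y^2*(2 - 10*t) + y*(65*t^2 - 18*t + 1)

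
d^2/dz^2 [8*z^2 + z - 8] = 16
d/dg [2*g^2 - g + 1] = 4*g - 1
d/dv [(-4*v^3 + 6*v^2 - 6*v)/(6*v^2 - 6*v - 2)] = 3*(-2*v^4 + 4*v^3 + 2*v^2 - 2*v + 1)/(9*v^4 - 18*v^3 + 3*v^2 + 6*v + 1)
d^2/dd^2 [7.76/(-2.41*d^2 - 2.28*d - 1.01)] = (90.141712*d^2 + 85.279296*d - 7.76*(4.82*d + 2.28)*(9.64*d + 4.56) + 37.777232)/(2.41*d^2 + 2.28*d + 1.01)^3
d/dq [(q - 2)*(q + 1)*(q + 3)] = 3*q^2 + 4*q - 5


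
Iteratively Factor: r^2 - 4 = (r - 2)*(r + 2)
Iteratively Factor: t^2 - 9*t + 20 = (t - 4)*(t - 5)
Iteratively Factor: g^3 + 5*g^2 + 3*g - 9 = (g + 3)*(g^2 + 2*g - 3) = (g - 1)*(g + 3)*(g + 3)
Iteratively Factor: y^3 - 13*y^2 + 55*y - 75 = (y - 5)*(y^2 - 8*y + 15) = (y - 5)^2*(y - 3)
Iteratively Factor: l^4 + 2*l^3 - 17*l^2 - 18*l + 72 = (l + 4)*(l^3 - 2*l^2 - 9*l + 18) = (l - 2)*(l + 4)*(l^2 - 9) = (l - 2)*(l + 3)*(l + 4)*(l - 3)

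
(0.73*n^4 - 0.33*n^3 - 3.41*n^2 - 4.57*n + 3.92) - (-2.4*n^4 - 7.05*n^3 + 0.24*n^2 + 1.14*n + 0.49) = 3.13*n^4 + 6.72*n^3 - 3.65*n^2 - 5.71*n + 3.43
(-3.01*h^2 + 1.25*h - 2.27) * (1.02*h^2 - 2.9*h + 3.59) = -3.0702*h^4 + 10.004*h^3 - 16.7463*h^2 + 11.0705*h - 8.1493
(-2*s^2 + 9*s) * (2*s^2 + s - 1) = -4*s^4 + 16*s^3 + 11*s^2 - 9*s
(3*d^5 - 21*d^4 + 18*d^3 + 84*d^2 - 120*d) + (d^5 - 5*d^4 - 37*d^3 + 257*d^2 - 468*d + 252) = 4*d^5 - 26*d^4 - 19*d^3 + 341*d^2 - 588*d + 252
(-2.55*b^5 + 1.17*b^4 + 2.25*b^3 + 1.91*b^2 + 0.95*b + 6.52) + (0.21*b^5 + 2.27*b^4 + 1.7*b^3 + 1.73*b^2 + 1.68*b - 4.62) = -2.34*b^5 + 3.44*b^4 + 3.95*b^3 + 3.64*b^2 + 2.63*b + 1.9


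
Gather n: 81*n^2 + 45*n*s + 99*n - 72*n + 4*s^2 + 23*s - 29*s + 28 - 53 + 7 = 81*n^2 + n*(45*s + 27) + 4*s^2 - 6*s - 18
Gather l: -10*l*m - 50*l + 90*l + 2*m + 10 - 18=l*(40 - 10*m) + 2*m - 8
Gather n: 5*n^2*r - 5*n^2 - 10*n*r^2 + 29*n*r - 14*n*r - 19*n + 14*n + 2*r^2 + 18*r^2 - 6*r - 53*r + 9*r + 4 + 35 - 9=n^2*(5*r - 5) + n*(-10*r^2 + 15*r - 5) + 20*r^2 - 50*r + 30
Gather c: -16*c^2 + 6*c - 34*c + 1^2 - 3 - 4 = -16*c^2 - 28*c - 6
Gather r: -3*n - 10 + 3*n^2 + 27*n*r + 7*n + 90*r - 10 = 3*n^2 + 4*n + r*(27*n + 90) - 20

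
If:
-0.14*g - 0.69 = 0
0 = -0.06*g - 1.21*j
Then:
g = -4.93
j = 0.24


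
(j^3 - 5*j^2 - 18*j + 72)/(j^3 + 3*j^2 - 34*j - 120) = (j - 3)/(j + 5)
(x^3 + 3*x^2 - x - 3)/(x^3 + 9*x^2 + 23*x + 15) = (x - 1)/(x + 5)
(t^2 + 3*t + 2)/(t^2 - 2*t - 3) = (t + 2)/(t - 3)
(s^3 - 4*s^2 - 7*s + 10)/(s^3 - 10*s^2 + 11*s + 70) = (s - 1)/(s - 7)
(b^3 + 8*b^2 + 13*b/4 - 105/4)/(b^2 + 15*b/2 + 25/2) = (2*b^2 + 11*b - 21)/(2*(b + 5))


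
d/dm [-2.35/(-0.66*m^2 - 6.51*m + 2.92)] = (-3.102*m - 15.2985)/(0.66*m^2 + 6.51*m - 2.92)^2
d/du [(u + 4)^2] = 2*u + 8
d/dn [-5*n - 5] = -5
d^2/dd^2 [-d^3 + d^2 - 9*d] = 2 - 6*d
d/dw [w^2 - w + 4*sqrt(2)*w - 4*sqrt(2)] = 2*w - 1 + 4*sqrt(2)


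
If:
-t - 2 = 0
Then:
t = -2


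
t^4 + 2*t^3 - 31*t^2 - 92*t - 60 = (t - 6)*(t + 1)*(t + 2)*(t + 5)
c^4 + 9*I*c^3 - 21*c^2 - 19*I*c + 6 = (c + I)^3*(c + 6*I)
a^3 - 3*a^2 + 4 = (a - 2)^2*(a + 1)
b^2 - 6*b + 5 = (b - 5)*(b - 1)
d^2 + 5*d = d*(d + 5)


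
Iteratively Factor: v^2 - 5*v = (v - 5)*(v)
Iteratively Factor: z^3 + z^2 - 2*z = (z - 1)*(z^2 + 2*z) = z*(z - 1)*(z + 2)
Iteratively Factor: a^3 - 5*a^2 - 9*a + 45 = (a - 5)*(a^2 - 9) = (a - 5)*(a + 3)*(a - 3)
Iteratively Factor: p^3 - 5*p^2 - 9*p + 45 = (p - 5)*(p^2 - 9) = (p - 5)*(p + 3)*(p - 3)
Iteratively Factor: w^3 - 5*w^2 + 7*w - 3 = (w - 3)*(w^2 - 2*w + 1) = (w - 3)*(w - 1)*(w - 1)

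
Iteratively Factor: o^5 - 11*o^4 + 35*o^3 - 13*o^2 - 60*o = (o + 1)*(o^4 - 12*o^3 + 47*o^2 - 60*o) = o*(o + 1)*(o^3 - 12*o^2 + 47*o - 60) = o*(o - 5)*(o + 1)*(o^2 - 7*o + 12) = o*(o - 5)*(o - 3)*(o + 1)*(o - 4)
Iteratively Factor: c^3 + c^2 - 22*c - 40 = (c - 5)*(c^2 + 6*c + 8) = (c - 5)*(c + 4)*(c + 2)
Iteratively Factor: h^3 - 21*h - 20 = (h - 5)*(h^2 + 5*h + 4) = (h - 5)*(h + 4)*(h + 1)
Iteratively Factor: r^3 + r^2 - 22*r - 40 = (r - 5)*(r^2 + 6*r + 8) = (r - 5)*(r + 2)*(r + 4)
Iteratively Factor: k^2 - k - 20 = (k + 4)*(k - 5)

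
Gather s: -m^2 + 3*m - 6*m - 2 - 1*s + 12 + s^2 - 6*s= -m^2 - 3*m + s^2 - 7*s + 10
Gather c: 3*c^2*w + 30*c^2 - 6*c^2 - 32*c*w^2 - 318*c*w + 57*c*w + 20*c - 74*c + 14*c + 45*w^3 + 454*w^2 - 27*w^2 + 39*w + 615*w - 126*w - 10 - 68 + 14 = c^2*(3*w + 24) + c*(-32*w^2 - 261*w - 40) + 45*w^3 + 427*w^2 + 528*w - 64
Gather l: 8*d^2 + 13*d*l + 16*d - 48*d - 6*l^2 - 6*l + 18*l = 8*d^2 - 32*d - 6*l^2 + l*(13*d + 12)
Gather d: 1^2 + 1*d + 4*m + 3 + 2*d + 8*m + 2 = 3*d + 12*m + 6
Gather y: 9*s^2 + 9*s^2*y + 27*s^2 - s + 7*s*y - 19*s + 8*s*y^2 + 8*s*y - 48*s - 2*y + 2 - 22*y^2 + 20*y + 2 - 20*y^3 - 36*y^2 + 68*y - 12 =36*s^2 - 68*s - 20*y^3 + y^2*(8*s - 58) + y*(9*s^2 + 15*s + 86) - 8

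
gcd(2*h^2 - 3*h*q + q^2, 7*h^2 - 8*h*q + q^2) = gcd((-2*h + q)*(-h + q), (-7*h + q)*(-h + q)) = -h + q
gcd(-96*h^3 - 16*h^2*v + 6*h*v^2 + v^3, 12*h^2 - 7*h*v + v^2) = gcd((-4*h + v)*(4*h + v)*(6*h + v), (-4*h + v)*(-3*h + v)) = -4*h + v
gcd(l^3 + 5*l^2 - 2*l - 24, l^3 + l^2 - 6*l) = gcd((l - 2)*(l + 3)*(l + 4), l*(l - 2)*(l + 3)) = l^2 + l - 6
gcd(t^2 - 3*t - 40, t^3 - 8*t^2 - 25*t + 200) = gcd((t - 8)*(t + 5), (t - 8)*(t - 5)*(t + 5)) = t^2 - 3*t - 40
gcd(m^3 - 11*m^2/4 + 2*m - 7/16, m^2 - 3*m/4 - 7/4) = m - 7/4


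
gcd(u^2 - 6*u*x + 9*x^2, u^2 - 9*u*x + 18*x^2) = -u + 3*x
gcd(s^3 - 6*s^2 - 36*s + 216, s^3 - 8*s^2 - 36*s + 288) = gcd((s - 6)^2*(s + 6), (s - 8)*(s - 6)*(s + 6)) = s^2 - 36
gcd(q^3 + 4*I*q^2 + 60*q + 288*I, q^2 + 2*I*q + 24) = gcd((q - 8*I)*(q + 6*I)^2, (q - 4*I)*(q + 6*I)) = q + 6*I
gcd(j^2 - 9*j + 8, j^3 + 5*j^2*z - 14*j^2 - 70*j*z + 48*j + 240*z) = j - 8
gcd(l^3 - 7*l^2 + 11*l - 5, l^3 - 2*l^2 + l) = l^2 - 2*l + 1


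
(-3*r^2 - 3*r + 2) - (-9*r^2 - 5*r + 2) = 6*r^2 + 2*r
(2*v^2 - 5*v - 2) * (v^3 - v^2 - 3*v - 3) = 2*v^5 - 7*v^4 - 3*v^3 + 11*v^2 + 21*v + 6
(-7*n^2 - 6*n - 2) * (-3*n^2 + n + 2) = 21*n^4 + 11*n^3 - 14*n^2 - 14*n - 4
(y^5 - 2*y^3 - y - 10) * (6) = 6*y^5 - 12*y^3 - 6*y - 60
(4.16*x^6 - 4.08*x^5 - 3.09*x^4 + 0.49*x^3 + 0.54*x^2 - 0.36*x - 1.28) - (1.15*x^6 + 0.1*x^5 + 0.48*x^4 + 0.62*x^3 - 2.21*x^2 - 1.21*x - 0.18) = 3.01*x^6 - 4.18*x^5 - 3.57*x^4 - 0.13*x^3 + 2.75*x^2 + 0.85*x - 1.1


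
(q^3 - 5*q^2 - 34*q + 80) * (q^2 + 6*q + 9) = q^5 + q^4 - 55*q^3 - 169*q^2 + 174*q + 720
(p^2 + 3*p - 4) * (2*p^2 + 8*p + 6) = 2*p^4 + 14*p^3 + 22*p^2 - 14*p - 24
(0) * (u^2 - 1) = 0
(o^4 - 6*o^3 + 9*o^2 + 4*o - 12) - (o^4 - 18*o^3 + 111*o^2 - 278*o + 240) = 12*o^3 - 102*o^2 + 282*o - 252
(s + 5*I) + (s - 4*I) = 2*s + I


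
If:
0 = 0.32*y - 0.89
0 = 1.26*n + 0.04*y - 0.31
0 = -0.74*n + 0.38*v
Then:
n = 0.16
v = 0.31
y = 2.78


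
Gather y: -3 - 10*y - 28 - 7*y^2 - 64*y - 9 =-7*y^2 - 74*y - 40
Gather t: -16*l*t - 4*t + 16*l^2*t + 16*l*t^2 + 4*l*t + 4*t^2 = t^2*(16*l + 4) + t*(16*l^2 - 12*l - 4)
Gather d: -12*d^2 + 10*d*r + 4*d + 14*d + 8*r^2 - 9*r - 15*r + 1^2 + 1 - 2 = -12*d^2 + d*(10*r + 18) + 8*r^2 - 24*r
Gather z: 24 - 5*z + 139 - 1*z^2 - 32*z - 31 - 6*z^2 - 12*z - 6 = -7*z^2 - 49*z + 126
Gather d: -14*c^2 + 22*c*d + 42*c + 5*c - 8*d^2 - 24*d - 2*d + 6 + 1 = -14*c^2 + 47*c - 8*d^2 + d*(22*c - 26) + 7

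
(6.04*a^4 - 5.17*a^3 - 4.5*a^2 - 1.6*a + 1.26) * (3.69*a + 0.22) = 22.2876*a^5 - 17.7485*a^4 - 17.7424*a^3 - 6.894*a^2 + 4.2974*a + 0.2772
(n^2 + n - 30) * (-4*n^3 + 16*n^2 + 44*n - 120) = -4*n^5 + 12*n^4 + 180*n^3 - 556*n^2 - 1440*n + 3600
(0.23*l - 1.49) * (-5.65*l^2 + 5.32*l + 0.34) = -1.2995*l^3 + 9.6421*l^2 - 7.8486*l - 0.5066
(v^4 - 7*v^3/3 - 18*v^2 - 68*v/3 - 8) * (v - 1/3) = v^5 - 8*v^4/3 - 155*v^3/9 - 50*v^2/3 - 4*v/9 + 8/3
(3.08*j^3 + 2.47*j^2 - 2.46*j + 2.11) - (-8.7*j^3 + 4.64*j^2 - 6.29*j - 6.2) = 11.78*j^3 - 2.17*j^2 + 3.83*j + 8.31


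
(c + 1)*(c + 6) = c^2 + 7*c + 6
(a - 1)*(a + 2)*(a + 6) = a^3 + 7*a^2 + 4*a - 12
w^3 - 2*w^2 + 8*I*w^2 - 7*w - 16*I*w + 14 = (w - 2)*(w + I)*(w + 7*I)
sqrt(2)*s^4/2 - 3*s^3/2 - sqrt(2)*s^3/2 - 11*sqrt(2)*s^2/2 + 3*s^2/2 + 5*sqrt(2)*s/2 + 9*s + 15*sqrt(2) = (s - 3)*(s - 5*sqrt(2)/2)*(s + sqrt(2))*(sqrt(2)*s/2 + sqrt(2))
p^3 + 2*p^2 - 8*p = p*(p - 2)*(p + 4)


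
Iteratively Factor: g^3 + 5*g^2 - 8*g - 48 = (g - 3)*(g^2 + 8*g + 16) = (g - 3)*(g + 4)*(g + 4)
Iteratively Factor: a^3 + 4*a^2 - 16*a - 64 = (a + 4)*(a^2 - 16) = (a - 4)*(a + 4)*(a + 4)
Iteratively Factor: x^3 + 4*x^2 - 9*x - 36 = (x + 3)*(x^2 + x - 12) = (x + 3)*(x + 4)*(x - 3)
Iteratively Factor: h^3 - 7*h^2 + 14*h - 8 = (h - 2)*(h^2 - 5*h + 4) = (h - 2)*(h - 1)*(h - 4)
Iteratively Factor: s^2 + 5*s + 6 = (s + 2)*(s + 3)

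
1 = 1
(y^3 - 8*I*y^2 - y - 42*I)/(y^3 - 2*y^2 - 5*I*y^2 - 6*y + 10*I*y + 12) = (y^2 - 5*I*y + 14)/(y^2 - 2*y*(1 + I) + 4*I)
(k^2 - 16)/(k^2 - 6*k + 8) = (k + 4)/(k - 2)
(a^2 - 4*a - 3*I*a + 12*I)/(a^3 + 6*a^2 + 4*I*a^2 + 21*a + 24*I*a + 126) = (a - 4)/(a^2 + a*(6 + 7*I) + 42*I)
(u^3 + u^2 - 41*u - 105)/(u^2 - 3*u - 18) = (u^2 - 2*u - 35)/(u - 6)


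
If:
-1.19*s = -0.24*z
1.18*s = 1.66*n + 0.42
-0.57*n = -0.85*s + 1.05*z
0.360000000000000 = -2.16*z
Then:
No Solution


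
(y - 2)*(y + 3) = y^2 + y - 6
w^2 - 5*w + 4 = (w - 4)*(w - 1)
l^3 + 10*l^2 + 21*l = l*(l + 3)*(l + 7)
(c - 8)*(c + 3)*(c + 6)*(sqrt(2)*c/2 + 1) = sqrt(2)*c^4/2 + sqrt(2)*c^3/2 + c^3 - 27*sqrt(2)*c^2 + c^2 - 72*sqrt(2)*c - 54*c - 144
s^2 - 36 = (s - 6)*(s + 6)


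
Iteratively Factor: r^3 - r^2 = (r)*(r^2 - r) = r^2*(r - 1)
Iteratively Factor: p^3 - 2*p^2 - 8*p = (p + 2)*(p^2 - 4*p) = p*(p + 2)*(p - 4)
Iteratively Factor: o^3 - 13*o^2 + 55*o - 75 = (o - 5)*(o^2 - 8*o + 15) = (o - 5)^2*(o - 3)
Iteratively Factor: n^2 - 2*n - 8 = (n - 4)*(n + 2)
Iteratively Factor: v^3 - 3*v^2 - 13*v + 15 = (v + 3)*(v^2 - 6*v + 5) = (v - 1)*(v + 3)*(v - 5)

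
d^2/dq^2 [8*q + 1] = 0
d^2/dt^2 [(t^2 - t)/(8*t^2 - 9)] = 2*(-64*t^3 + 216*t^2 - 216*t + 81)/(512*t^6 - 1728*t^4 + 1944*t^2 - 729)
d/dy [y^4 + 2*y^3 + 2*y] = 4*y^3 + 6*y^2 + 2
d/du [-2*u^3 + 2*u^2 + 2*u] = -6*u^2 + 4*u + 2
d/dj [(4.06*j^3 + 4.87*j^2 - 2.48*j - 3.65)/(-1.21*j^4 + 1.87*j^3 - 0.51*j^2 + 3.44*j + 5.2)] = (4.9126*j^6 + 11.7854*j^5 - 20.1799*j^4 + 19.542*j^3 + 99.3005*j^2 + 46.925*j - 0.340000000000002)/(1.4641*j^8 - 4.5254*j^7 + 4.7311*j^6 - 10.2322*j^5 + 0.541700000000001*j^4 + 15.9392*j^3 + 6.5296*j^2 + 35.776*j + 27.04)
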